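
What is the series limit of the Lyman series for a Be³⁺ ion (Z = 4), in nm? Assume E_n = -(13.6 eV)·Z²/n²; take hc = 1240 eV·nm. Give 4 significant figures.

5.699 nm

The Lyman series has lower level n_f = 1; the series limit corresponds to n_i → ∞.
ΔE_max = 13.6 × 16 / 1² = 217.6 eV.
λ_min = 1240 / 217.6 = 5.699 nm.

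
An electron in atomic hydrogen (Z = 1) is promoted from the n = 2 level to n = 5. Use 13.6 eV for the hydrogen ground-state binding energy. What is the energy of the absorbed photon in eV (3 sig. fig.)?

E_5 = −13.60/25 = −0.5440 eV and E_2 = −13.60/4 = −3.400 eV.
The photon energy is |E_5 − E_2| = 2.86 eV.

2.86 eV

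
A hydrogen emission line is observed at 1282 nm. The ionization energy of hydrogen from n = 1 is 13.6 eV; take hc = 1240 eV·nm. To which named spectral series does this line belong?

Paschen

ΔE = 1240/1282 = 0.9672 eV.
This matches 13.6 × (1/3² − 1/5²), so n_f = 3: the Paschen series.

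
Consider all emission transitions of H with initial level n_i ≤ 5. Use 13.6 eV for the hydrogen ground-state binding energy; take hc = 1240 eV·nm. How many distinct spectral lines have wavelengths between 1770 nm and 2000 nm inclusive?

1

Enumerate all n_i → n_f pairs with 1 ≤ n_f < n_i ≤ 5 and compute λ = 1240 / [13.6·1·(1/n_f² − 1/n_i²)].
Lines falling in [1770, 2000] nm: 4→3 (1876 nm).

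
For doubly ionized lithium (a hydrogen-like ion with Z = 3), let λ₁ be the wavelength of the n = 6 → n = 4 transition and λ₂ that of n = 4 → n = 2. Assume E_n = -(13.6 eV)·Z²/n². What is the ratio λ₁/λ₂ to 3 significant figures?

λ ∝ 1/ΔE ∝ 1/(1/n_f² − 1/n_i²), and the Z² and hc factors cancel in the ratio.
λ₁/λ₂ = (1/2² − 1/4²)/(1/4² − 1/6²) = 0.1875/0.03472 = 5.40.

5.40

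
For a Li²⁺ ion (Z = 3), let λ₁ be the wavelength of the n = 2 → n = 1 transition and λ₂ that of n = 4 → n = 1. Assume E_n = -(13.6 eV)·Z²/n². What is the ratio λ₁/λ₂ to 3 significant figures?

1.25

λ ∝ 1/ΔE ∝ 1/(1/n_f² − 1/n_i²), and the Z² and hc factors cancel in the ratio.
λ₁/λ₂ = (1/1² − 1/4²)/(1/1² − 1/2²) = 0.9375/0.7500 = 1.25.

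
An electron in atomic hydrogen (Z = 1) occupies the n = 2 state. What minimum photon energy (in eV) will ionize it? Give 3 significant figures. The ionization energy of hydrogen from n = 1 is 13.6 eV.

E_2 = −13.60/4 = −3.40 eV, so ionization (to E = 0) requires 3.40 eV.

3.40 eV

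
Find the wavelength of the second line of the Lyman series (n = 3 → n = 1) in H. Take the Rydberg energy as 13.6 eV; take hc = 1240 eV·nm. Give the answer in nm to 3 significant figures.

The Lyman series terminates on n_f = 1; the second line has n_i = 1+2 = 3.
ΔE = 13.60 × (1/1² − 1/3²) = 12.09 eV.
λ = 1240 / 12.09 = 103 nm.

103 nm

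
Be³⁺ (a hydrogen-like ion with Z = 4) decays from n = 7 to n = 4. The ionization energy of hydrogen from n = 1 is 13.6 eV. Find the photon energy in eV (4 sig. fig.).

The Bohr energies scale as Z², so for Z = 4: E_n = −217.6/n² eV.
E_7 = −217.6/49 = −4.441 eV and E_4 = −217.6/16 = −13.60 eV.
The photon energy is |E_7 − E_4| = 9.159 eV.

9.159 eV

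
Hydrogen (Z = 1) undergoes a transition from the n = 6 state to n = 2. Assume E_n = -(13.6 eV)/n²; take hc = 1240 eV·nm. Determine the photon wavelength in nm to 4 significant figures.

ΔE = 13.60 × (1/2² − 1/6²) = 13.60 × 0.2222 = 3.022 eV.
λ = hc/ΔE = 1240 / 3.022 = 410.3 nm.
This line belongs to the Balmer series.

410.3 nm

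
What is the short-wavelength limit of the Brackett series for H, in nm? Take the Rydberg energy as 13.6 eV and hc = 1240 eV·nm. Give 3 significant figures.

The Brackett series has lower level n_f = 4; the series limit corresponds to n_i → ∞.
ΔE_max = 13.6 × 1 / 4² = 0.8500 eV.
λ_min = 1240 / 0.8500 = 1460 nm.

1460 nm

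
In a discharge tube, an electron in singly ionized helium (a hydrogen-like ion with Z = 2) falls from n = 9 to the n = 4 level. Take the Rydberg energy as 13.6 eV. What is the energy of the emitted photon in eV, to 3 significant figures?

The Bohr energies scale as Z², so for Z = 2: E_n = −54.40/n² eV.
E_9 = −54.40/81 = −0.6716 eV and E_4 = −54.40/16 = −3.400 eV.
The photon energy is |E_9 − E_4| = 2.73 eV.

2.73 eV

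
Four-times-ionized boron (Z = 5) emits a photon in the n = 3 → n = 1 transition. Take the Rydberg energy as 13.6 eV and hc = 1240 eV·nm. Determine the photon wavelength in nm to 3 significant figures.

For Z = 5 the level energies scale as Z², so the effective Rydberg energy is 13.6 × 25 = 340.0 eV.
ΔE = 340.0 × (1/1² − 1/3²) = 340.0 × 0.8889 = 302.2 eV.
λ = hc/ΔE = 1240 / 302.2 = 4.10 nm.

4.10 nm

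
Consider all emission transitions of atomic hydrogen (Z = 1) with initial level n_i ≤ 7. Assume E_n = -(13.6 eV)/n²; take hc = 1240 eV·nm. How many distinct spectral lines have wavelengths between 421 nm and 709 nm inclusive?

Enumerate all n_i → n_f pairs with 1 ≤ n_f < n_i ≤ 7 and compute λ = 1240 / [13.6·1·(1/n_f² − 1/n_i²)].
Lines falling in [421, 709] nm: 5→2 (434.2 nm), 4→2 (486.3 nm), 3→2 (656.5 nm).

3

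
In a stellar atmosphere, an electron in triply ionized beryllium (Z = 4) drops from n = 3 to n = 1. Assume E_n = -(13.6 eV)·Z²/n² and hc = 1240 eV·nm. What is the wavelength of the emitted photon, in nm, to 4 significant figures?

For Z = 4 the level energies scale as Z², so the effective Rydberg energy is 13.6 × 16 = 217.6 eV.
ΔE = 217.6 × (1/1² − 1/3²) = 217.6 × 0.8889 = 193.4 eV.
λ = hc/ΔE = 1240 / 193.4 = 6.411 nm.

6.411 nm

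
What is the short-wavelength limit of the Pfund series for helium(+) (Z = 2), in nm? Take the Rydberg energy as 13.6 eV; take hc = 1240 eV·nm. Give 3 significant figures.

570 nm

The Pfund series has lower level n_f = 5; the series limit corresponds to n_i → ∞.
ΔE_max = 13.6 × 4 / 5² = 2.176 eV.
λ_min = 1240 / 2.176 = 570 nm.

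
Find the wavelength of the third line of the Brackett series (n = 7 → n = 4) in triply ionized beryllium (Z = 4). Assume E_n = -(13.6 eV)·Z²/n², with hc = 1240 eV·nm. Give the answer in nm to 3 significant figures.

The Brackett series terminates on n_f = 4; the third line has n_i = 4+3 = 7.
ΔE = 217.6 × (1/4² − 1/7²) = 9.159 eV.
λ = 1240 / 9.159 = 135 nm.

135 nm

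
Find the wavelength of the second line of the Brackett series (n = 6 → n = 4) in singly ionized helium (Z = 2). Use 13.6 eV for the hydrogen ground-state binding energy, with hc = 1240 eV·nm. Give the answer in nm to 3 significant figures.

The Brackett series terminates on n_f = 4; the second line has n_i = 4+2 = 6.
ΔE = 54.40 × (1/4² − 1/6²) = 1.889 eV.
λ = 1240 / 1.889 = 656 nm.

656 nm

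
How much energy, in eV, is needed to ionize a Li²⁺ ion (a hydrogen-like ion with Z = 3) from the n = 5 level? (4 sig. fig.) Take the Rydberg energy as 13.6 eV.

4.896 eV

E_n = −13.6 Z²/n² = −122.4/n² eV for Z = 3.
E_5 = −122.4/25 = −4.896 eV, so ionization (to E = 0) requires 4.896 eV.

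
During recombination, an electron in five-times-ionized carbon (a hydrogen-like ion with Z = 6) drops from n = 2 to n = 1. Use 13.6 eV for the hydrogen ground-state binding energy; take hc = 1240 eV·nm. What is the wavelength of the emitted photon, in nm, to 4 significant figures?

For Z = 6 the level energies scale as Z², so the effective Rydberg energy is 13.6 × 36 = 489.6 eV.
ΔE = 489.6 × (1/1² − 1/2²) = 489.6 × 0.7500 = 367.2 eV.
λ = hc/ΔE = 1240 / 367.2 = 3.377 nm.

3.377 nm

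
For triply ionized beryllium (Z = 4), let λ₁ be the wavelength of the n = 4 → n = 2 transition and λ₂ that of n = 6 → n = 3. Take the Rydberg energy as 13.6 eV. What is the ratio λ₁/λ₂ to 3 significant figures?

0.444

λ ∝ 1/ΔE ∝ 1/(1/n_f² − 1/n_i²), and the Z² and hc factors cancel in the ratio.
λ₁/λ₂ = (1/3² − 1/6²)/(1/2² − 1/4²) = 0.08333/0.1875 = 0.444.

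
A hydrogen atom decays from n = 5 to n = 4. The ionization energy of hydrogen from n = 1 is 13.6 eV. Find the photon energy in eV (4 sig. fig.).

E_5 = −13.60/25 = −0.5440 eV and E_4 = −13.60/16 = −0.8500 eV.
The photon energy is |E_5 − E_4| = 0.3060 eV.

0.3060 eV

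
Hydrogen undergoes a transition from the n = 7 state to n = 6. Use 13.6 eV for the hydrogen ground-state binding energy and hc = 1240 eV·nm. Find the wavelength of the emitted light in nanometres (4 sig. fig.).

ΔE = 13.60 × (1/6² − 1/7²) = 13.60 × 0.007370 = 0.1002 eV.
λ = hc/ΔE = 1240 / 0.1002 = 12370 nm.

12370 nm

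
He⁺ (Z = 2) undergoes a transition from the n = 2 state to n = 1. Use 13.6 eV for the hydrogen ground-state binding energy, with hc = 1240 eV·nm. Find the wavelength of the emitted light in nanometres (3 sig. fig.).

For Z = 2 the level energies scale as Z², so the effective Rydberg energy is 13.6 × 4 = 54.40 eV.
ΔE = 54.40 × (1/1² − 1/2²) = 54.40 × 0.7500 = 40.80 eV.
λ = hc/ΔE = 1240 / 40.80 = 30.4 nm.

30.4 nm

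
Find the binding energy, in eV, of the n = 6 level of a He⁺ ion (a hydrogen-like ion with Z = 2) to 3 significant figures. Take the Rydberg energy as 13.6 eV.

E_n = −13.6 Z²/n² = −54.40/n² eV for Z = 2.
E_6 = −54.40/36 = −1.51 eV, so ionization (to E = 0) requires 1.51 eV.

1.51 eV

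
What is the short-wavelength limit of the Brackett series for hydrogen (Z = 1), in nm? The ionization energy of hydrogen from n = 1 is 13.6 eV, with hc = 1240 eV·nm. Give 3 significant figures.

The Brackett series has lower level n_f = 4; the series limit corresponds to n_i → ∞.
ΔE_max = 13.6 × 1 / 4² = 0.8500 eV.
λ_min = 1240 / 0.8500 = 1460 nm.

1460 nm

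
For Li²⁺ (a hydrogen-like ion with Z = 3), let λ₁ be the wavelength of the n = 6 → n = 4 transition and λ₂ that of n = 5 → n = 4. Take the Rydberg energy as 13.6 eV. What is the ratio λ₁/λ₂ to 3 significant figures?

0.648

λ ∝ 1/ΔE ∝ 1/(1/n_f² − 1/n_i²), and the Z² and hc factors cancel in the ratio.
λ₁/λ₂ = (1/4² − 1/5²)/(1/4² − 1/6²) = 0.02250/0.03472 = 0.648.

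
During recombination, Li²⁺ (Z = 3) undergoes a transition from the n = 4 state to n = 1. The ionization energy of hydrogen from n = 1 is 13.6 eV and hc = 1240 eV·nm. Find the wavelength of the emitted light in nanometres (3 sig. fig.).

10.8 nm

For Z = 3 the level energies scale as Z², so the effective Rydberg energy is 13.6 × 9 = 122.4 eV.
ΔE = 122.4 × (1/1² − 1/4²) = 122.4 × 0.9375 = 114.8 eV.
λ = hc/ΔE = 1240 / 114.8 = 10.8 nm.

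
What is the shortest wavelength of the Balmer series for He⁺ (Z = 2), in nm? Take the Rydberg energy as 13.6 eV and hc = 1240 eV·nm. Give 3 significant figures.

The Balmer series has lower level n_f = 2; the series limit corresponds to n_i → ∞.
ΔE_max = 13.6 × 4 / 2² = 13.60 eV.
λ_min = 1240 / 13.60 = 91.2 nm.

91.2 nm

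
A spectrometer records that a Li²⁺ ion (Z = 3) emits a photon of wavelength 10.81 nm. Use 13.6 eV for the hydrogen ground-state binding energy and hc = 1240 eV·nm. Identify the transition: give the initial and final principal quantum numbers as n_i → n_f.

The photon energy is ΔE = hc/λ = 1240 / 10.81 = 114.7 eV.
With Z = 3, ΔE = 122.4 × (1/n_f² − 1/n_i²), so 1/n_f² − 1/n_i² = 0.9372.
Trying n_f = 1 gives 1/n_i² = 0.06284, i.e. n_i ≈ 4; this pair matches.

n_i = 4, n_f = 1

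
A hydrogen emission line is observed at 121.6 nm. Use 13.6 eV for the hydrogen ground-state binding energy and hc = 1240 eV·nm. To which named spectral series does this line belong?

ΔE = 1240/121.6 = 10.20 eV.
This matches 13.6 × (1/1² − 1/2²), so n_f = 1: the Lyman series.

Lyman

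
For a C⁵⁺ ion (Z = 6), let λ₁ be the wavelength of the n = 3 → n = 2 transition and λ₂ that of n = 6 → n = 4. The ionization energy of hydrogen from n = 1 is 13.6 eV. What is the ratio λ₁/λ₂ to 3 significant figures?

λ ∝ 1/ΔE ∝ 1/(1/n_f² − 1/n_i²), and the Z² and hc factors cancel in the ratio.
λ₁/λ₂ = (1/4² − 1/6²)/(1/2² − 1/3²) = 0.03472/0.1389 = 0.250.

0.250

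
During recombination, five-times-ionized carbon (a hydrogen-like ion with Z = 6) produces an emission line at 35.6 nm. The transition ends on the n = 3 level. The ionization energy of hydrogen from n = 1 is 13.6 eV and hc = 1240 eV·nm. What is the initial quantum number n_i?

n_i = 5

The photon energy is ΔE = hc/λ = 1240 / 35.6 = 34.83 eV.
With Z = 6, ΔE = 489.6 × (1/n_f² − 1/n_i²), so 1/n_f² − 1/n_i² = 0.07114.
With n_f = 3: 1/n_i² = 1/9 − 0.07114 = 0.03997, so n_i ≈ 5.00.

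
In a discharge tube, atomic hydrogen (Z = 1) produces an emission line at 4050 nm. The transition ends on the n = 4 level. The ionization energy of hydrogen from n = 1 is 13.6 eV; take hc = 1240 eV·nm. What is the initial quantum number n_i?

n_i = 5

The photon energy is ΔE = hc/λ = 1240 / 4050 = 0.3062 eV.
With Z = 1, ΔE = 13.60 × (1/n_f² − 1/n_i²), so 1/n_f² − 1/n_i² = 0.02251.
With n_f = 4: 1/n_i² = 1/16 − 0.02251 = 0.03999, so n_i ≈ 5.00.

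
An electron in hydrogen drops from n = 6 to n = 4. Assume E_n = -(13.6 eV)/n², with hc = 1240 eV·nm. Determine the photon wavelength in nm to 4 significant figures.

2626 nm

ΔE = 13.60 × (1/4² − 1/6²) = 13.60 × 0.03472 = 0.4722 eV.
λ = hc/ΔE = 1240 / 0.4722 = 2626 nm.
This line belongs to the Brackett series.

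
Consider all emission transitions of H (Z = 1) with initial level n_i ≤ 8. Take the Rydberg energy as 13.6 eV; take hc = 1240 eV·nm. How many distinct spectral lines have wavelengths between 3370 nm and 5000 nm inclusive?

3

Enumerate all n_i → n_f pairs with 1 ≤ n_f < n_i ≤ 8 and compute λ = 1240 / [13.6·1·(1/n_f² − 1/n_i²)].
Lines falling in [3370, 5000] nm: 8→5 (3741 nm), 5→4 (4052 nm), 7→5 (4654 nm).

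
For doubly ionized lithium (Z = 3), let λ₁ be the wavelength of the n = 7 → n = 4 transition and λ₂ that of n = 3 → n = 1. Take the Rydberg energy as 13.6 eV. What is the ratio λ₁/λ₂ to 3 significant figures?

21.1

λ ∝ 1/ΔE ∝ 1/(1/n_f² − 1/n_i²), and the Z² and hc factors cancel in the ratio.
λ₁/λ₂ = (1/1² − 1/3²)/(1/4² − 1/7²) = 0.8889/0.04209 = 21.1.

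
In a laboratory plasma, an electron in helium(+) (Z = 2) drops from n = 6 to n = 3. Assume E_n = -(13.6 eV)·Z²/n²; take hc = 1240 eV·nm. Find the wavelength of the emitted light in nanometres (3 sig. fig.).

For Z = 2 the level energies scale as Z², so the effective Rydberg energy is 13.6 × 4 = 54.40 eV.
ΔE = 54.40 × (1/3² − 1/6²) = 54.40 × 0.08333 = 4.533 eV.
λ = hc/ΔE = 1240 / 4.533 = 274 nm.

274 nm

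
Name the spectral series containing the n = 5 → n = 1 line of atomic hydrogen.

The series is set by the lower level: n_f = 1 is the Lyman series.

Lyman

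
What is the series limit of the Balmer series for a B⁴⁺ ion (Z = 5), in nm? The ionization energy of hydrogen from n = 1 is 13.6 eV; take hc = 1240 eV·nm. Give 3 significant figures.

14.6 nm

The Balmer series has lower level n_f = 2; the series limit corresponds to n_i → ∞.
ΔE_max = 13.6 × 25 / 2² = 85.00 eV.
λ_min = 1240 / 85.00 = 14.6 nm.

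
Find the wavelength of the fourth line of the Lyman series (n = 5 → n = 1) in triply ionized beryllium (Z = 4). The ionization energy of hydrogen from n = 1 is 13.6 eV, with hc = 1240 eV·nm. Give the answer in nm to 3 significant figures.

The Lyman series terminates on n_f = 1; the fourth line has n_i = 1+4 = 5.
ΔE = 217.6 × (1/1² − 1/5²) = 208.9 eV.
λ = 1240 / 208.9 = 5.94 nm.

5.94 nm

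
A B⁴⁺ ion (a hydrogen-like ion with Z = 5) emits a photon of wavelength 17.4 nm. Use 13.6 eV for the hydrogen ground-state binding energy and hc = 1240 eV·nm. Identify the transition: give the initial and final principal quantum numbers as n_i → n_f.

n_i = 5, n_f = 2

The photon energy is ΔE = hc/λ = 1240 / 17.4 = 71.26 eV.
With Z = 5, ΔE = 340.0 × (1/n_f² − 1/n_i²), so 1/n_f² − 1/n_i² = 0.2096.
Trying n_f = 2 gives 1/n_i² = 0.04040, i.e. n_i ≈ 5; this pair matches.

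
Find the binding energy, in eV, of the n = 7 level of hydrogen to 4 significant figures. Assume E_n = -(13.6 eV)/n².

0.2776 eV

E_7 = −13.60/49 = −0.2776 eV, so ionization (to E = 0) requires 0.2776 eV.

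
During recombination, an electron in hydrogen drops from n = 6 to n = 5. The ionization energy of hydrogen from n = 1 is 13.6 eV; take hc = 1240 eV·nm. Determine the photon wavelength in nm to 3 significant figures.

ΔE = 13.60 × (1/5² − 1/6²) = 13.60 × 0.01222 = 0.1662 eV.
λ = hc/ΔE = 1240 / 0.1662 = 7460 nm.
This line belongs to the Pfund series.

7460 nm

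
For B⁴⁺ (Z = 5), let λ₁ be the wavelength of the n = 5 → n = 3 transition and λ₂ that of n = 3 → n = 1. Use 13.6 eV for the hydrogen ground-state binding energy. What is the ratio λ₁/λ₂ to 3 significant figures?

12.5

λ ∝ 1/ΔE ∝ 1/(1/n_f² − 1/n_i²), and the Z² and hc factors cancel in the ratio.
λ₁/λ₂ = (1/1² − 1/3²)/(1/3² − 1/5²) = 0.8889/0.07111 = 12.5.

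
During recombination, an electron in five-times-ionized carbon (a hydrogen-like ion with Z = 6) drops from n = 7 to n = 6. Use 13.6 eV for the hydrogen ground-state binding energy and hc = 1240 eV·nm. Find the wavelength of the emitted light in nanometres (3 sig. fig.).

For Z = 6 the level energies scale as Z², so the effective Rydberg energy is 13.6 × 36 = 489.6 eV.
ΔE = 489.6 × (1/6² − 1/7²) = 489.6 × 0.007370 = 3.608 eV.
λ = hc/ΔE = 1240 / 3.608 = 344 nm.

344 nm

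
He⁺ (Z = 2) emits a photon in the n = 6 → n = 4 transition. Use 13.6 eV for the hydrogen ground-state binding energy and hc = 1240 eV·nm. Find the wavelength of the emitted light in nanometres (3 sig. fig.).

656 nm

For Z = 2 the level energies scale as Z², so the effective Rydberg energy is 13.6 × 4 = 54.40 eV.
ΔE = 54.40 × (1/4² − 1/6²) = 54.40 × 0.03472 = 1.889 eV.
λ = hc/ΔE = 1240 / 1.889 = 656 nm.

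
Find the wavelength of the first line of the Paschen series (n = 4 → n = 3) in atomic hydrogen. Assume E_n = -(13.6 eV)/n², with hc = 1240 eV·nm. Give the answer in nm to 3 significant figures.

The Paschen series terminates on n_f = 3; the first line has n_i = 3+1 = 4.
ΔE = 13.60 × (1/3² − 1/4²) = 0.6611 eV.
λ = 1240 / 0.6611 = 1880 nm.

1880 nm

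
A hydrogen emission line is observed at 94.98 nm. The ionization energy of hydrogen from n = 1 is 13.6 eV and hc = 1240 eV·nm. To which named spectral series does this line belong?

ΔE = 1240/94.98 = 13.06 eV.
This matches 13.6 × (1/1² − 1/5²), so n_f = 1: the Lyman series.

Lyman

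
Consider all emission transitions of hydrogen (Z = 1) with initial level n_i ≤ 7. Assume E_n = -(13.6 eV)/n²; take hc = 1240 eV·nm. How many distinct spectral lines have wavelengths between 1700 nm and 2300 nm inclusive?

Enumerate all n_i → n_f pairs with 1 ≤ n_f < n_i ≤ 7 and compute λ = 1240 / [13.6·1·(1/n_f² − 1/n_i²)].
Lines falling in [1700, 2300] nm: 4→3 (1876 nm), 7→4 (2166 nm).

2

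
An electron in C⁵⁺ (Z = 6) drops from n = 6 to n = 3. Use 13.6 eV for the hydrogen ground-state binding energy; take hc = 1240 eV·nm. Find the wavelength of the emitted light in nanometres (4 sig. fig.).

30.39 nm

For Z = 6 the level energies scale as Z², so the effective Rydberg energy is 13.6 × 36 = 489.6 eV.
ΔE = 489.6 × (1/3² − 1/6²) = 489.6 × 0.08333 = 40.80 eV.
λ = hc/ΔE = 1240 / 40.80 = 30.39 nm.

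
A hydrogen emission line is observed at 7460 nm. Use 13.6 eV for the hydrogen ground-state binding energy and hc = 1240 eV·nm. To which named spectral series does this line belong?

ΔE = 1240/7460 = 0.1662 eV.
This matches 13.6 × (1/5² − 1/6²), so n_f = 5: the Pfund series.

Pfund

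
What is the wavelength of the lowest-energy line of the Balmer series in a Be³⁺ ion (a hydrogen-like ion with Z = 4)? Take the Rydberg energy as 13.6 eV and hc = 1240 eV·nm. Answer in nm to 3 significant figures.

The Balmer series terminates on n_f = 2; the first line has n_i = 2+1 = 3.
ΔE = 217.6 × (1/2² − 1/3²) = 30.22 eV.
λ = 1240 / 30.22 = 41.0 nm.

41.0 nm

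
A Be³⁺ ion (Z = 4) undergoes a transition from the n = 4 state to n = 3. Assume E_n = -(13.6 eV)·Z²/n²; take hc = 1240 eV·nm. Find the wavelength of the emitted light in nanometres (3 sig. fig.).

117 nm

For Z = 4 the level energies scale as Z², so the effective Rydberg energy is 13.6 × 16 = 217.6 eV.
ΔE = 217.6 × (1/3² − 1/4²) = 217.6 × 0.04861 = 10.58 eV.
λ = hc/ΔE = 1240 / 10.58 = 117 nm.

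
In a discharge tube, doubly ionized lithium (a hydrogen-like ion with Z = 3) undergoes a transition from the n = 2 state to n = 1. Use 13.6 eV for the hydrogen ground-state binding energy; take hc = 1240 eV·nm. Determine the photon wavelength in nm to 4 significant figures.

For Z = 3 the level energies scale as Z², so the effective Rydberg energy is 13.6 × 9 = 122.4 eV.
ΔE = 122.4 × (1/1² − 1/2²) = 122.4 × 0.7500 = 91.80 eV.
λ = hc/ΔE = 1240 / 91.80 = 13.51 nm.

13.51 nm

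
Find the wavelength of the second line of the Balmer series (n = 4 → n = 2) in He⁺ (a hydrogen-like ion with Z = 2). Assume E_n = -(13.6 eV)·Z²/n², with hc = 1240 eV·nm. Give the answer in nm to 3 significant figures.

The Balmer series terminates on n_f = 2; the second line has n_i = 2+2 = 4.
ΔE = 54.40 × (1/2² − 1/4²) = 10.20 eV.
λ = 1240 / 10.20 = 122 nm.

122 nm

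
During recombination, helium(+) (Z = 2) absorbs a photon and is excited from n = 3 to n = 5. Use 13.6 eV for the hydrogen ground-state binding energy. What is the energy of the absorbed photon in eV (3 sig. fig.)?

3.87 eV

The Bohr energies scale as Z², so for Z = 2: E_n = −54.40/n² eV.
E_5 = −54.40/25 = −2.176 eV and E_3 = −54.40/9 = −6.044 eV.
The photon energy is |E_5 − E_3| = 3.87 eV.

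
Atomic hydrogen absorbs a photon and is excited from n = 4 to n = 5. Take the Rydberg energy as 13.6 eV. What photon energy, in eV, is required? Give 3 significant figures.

E_5 = −13.60/25 = −0.5440 eV and E_4 = −13.60/16 = −0.8500 eV.
The photon energy is |E_5 − E_4| = 0.306 eV.

0.306 eV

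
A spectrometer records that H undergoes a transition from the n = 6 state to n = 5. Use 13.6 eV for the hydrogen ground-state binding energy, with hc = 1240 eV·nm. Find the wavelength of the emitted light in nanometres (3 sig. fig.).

7460 nm

ΔE = 13.60 × (1/5² − 1/6²) = 13.60 × 0.01222 = 0.1662 eV.
λ = hc/ΔE = 1240 / 0.1662 = 7460 nm.
This line belongs to the Pfund series.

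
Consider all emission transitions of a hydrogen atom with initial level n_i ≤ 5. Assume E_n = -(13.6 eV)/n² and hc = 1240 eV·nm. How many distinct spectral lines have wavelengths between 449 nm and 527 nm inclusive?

1

Enumerate all n_i → n_f pairs with 1 ≤ n_f < n_i ≤ 5 and compute λ = 1240 / [13.6·1·(1/n_f² − 1/n_i²)].
Lines falling in [449, 527] nm: 4→2 (486.3 nm).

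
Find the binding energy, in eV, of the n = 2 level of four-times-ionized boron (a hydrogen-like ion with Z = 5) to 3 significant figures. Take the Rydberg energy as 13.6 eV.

85.0 eV

E_n = −13.6 Z²/n² = −340.0/n² eV for Z = 5.
E_2 = −340.0/4 = −85.0 eV, so ionization (to E = 0) requires 85.0 eV.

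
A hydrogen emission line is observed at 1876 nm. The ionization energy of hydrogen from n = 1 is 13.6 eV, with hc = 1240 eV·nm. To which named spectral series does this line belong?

Paschen

ΔE = 1240/1876 = 0.6610 eV.
This matches 13.6 × (1/3² − 1/4²), so n_f = 3: the Paschen series.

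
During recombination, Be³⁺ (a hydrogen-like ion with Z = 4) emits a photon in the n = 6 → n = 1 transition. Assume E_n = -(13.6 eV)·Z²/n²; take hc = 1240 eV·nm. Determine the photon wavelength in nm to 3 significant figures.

5.86 nm

For Z = 4 the level energies scale as Z², so the effective Rydberg energy is 13.6 × 16 = 217.6 eV.
ΔE = 217.6 × (1/1² − 1/6²) = 217.6 × 0.9722 = 211.6 eV.
λ = hc/ΔE = 1240 / 211.6 = 5.86 nm.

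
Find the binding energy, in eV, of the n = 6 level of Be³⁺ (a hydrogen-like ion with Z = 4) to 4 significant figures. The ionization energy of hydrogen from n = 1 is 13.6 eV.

E_n = −13.6 Z²/n² = −217.6/n² eV for Z = 4.
E_6 = −217.6/36 = −6.044 eV, so ionization (to E = 0) requires 6.044 eV.

6.044 eV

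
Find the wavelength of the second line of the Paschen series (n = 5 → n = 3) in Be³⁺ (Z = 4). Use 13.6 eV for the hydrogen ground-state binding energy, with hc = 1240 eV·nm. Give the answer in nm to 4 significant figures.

The Paschen series terminates on n_f = 3; the second line has n_i = 3+2 = 5.
ΔE = 217.6 × (1/3² − 1/5²) = 15.47 eV.
λ = 1240 / 15.47 = 80.14 nm.

80.14 nm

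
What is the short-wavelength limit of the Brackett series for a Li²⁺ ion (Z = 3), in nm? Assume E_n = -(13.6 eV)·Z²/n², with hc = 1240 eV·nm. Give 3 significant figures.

The Brackett series has lower level n_f = 4; the series limit corresponds to n_i → ∞.
ΔE_max = 13.6 × 9 / 4² = 7.650 eV.
λ_min = 1240 / 7.650 = 162 nm.

162 nm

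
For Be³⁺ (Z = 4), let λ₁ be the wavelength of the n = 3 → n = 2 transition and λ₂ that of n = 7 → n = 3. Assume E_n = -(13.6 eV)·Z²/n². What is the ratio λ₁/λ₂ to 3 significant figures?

λ ∝ 1/ΔE ∝ 1/(1/n_f² − 1/n_i²), and the Z² and hc factors cancel in the ratio.
λ₁/λ₂ = (1/3² − 1/7²)/(1/2² − 1/3²) = 0.09070/0.1389 = 0.653.

0.653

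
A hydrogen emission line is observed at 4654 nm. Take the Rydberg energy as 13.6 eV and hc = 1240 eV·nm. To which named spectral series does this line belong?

ΔE = 1240/4654 = 0.2664 eV.
This matches 13.6 × (1/5² − 1/7²), so n_f = 5: the Pfund series.

Pfund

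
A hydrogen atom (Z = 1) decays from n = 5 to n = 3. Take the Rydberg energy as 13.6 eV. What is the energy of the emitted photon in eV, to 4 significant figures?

0.9671 eV

E_5 = −13.60/25 = −0.5440 eV and E_3 = −13.60/9 = −1.511 eV.
The photon energy is |E_5 − E_3| = 0.9671 eV.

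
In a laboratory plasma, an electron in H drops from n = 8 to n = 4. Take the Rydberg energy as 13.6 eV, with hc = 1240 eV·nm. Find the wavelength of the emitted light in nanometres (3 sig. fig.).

ΔE = 13.60 × (1/4² − 1/8²) = 13.60 × 0.04688 = 0.6375 eV.
λ = hc/ΔE = 1240 / 0.6375 = 1950 nm.

1950 nm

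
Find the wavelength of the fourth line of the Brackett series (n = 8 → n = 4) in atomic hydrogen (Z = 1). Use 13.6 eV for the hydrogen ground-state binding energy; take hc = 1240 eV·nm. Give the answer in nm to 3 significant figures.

1950 nm

The Brackett series terminates on n_f = 4; the fourth line has n_i = 4+4 = 8.
ΔE = 13.60 × (1/4² − 1/8²) = 0.6375 eV.
λ = 1240 / 0.6375 = 1950 nm.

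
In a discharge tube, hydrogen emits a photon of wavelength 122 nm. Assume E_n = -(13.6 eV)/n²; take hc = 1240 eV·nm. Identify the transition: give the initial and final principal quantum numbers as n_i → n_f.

The photon energy is ΔE = hc/λ = 1240 / 122 = 10.16 eV.
With Z = 1, ΔE = 13.60 × (1/n_f² − 1/n_i²), so 1/n_f² − 1/n_i² = 0.7473.
Trying n_f = 1 gives 1/n_i² = 0.2527, i.e. n_i ≈ 2; this pair matches.

n_i = 2, n_f = 1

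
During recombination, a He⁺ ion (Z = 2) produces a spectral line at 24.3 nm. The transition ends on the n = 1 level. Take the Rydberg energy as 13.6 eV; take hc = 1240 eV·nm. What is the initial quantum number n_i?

The photon energy is ΔE = hc/λ = 1240 / 24.3 = 51.03 eV.
With Z = 2, ΔE = 54.40 × (1/n_f² − 1/n_i²), so 1/n_f² − 1/n_i² = 0.9380.
With n_f = 1: 1/n_i² = 1/1 − 0.9380 = 0.06197, so n_i ≈ 4.02.

n_i = 4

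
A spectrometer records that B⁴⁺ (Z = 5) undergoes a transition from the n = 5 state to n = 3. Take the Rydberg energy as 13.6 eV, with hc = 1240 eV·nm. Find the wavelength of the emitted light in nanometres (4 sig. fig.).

For Z = 5 the level energies scale as Z², so the effective Rydberg energy is 13.6 × 25 = 340.0 eV.
ΔE = 340.0 × (1/3² − 1/5²) = 340.0 × 0.07111 = 24.18 eV.
λ = hc/ΔE = 1240 / 24.18 = 51.29 nm.

51.29 nm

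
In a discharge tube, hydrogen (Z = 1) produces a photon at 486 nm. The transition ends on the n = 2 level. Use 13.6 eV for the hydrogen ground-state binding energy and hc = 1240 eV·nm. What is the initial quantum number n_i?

The photon energy is ΔE = hc/λ = 1240 / 486 = 2.551 eV.
With Z = 1, ΔE = 13.60 × (1/n_f² − 1/n_i²), so 1/n_f² − 1/n_i² = 0.1876.
With n_f = 2: 1/n_i² = 1/4 − 0.1876 = 0.06239, so n_i ≈ 4.00.

n_i = 4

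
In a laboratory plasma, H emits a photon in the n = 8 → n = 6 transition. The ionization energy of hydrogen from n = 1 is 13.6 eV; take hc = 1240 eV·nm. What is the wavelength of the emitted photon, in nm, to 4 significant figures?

ΔE = 13.60 × (1/6² − 1/8²) = 13.60 × 0.01215 = 0.1653 eV.
λ = hc/ΔE = 1240 / 0.1653 = 7503 nm.

7503 nm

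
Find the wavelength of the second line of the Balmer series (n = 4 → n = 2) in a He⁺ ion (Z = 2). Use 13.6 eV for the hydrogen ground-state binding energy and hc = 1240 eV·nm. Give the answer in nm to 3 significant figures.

122 nm

The Balmer series terminates on n_f = 2; the second line has n_i = 2+2 = 4.
ΔE = 54.40 × (1/2² − 1/4²) = 10.20 eV.
λ = 1240 / 10.20 = 122 nm.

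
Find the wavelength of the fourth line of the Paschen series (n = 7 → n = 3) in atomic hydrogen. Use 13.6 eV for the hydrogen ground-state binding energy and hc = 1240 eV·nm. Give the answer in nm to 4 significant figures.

The Paschen series terminates on n_f = 3; the fourth line has n_i = 3+4 = 7.
ΔE = 13.60 × (1/3² − 1/7²) = 1.234 eV.
λ = 1240 / 1.234 = 1005 nm.

1005 nm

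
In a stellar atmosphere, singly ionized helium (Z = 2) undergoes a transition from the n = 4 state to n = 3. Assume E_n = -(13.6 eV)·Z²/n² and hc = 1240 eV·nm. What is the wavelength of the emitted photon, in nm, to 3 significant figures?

469 nm

For Z = 2 the level energies scale as Z², so the effective Rydberg energy is 13.6 × 4 = 54.40 eV.
ΔE = 54.40 × (1/3² − 1/4²) = 54.40 × 0.04861 = 2.644 eV.
λ = hc/ΔE = 1240 / 2.644 = 469 nm.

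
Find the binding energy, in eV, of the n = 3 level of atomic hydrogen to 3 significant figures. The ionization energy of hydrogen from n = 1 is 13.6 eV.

E_3 = −13.60/9 = −1.51 eV, so ionization (to E = 0) requires 1.51 eV.

1.51 eV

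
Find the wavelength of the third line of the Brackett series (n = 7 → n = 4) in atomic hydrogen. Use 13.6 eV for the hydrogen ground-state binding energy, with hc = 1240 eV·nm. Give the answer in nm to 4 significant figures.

The Brackett series terminates on n_f = 4; the third line has n_i = 4+3 = 7.
ΔE = 13.60 × (1/4² − 1/7²) = 0.5724 eV.
λ = 1240 / 0.5724 = 2166 nm.

2166 nm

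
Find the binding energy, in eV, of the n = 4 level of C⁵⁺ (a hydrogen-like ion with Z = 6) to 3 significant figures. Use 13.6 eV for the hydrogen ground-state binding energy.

30.6 eV

E_n = −13.6 Z²/n² = −489.6/n² eV for Z = 6.
E_4 = −489.6/16 = −30.6 eV, so ionization (to E = 0) requires 30.6 eV.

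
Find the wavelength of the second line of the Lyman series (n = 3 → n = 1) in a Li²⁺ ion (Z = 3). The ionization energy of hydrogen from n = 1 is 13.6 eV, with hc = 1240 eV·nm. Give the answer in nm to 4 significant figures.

11.40 nm

The Lyman series terminates on n_f = 1; the second line has n_i = 1+2 = 3.
ΔE = 122.4 × (1/1² − 1/3²) = 108.8 eV.
λ = 1240 / 108.8 = 11.40 nm.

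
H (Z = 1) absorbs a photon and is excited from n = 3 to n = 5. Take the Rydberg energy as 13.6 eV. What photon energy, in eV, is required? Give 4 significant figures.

E_5 = −13.60/25 = −0.5440 eV and E_3 = −13.60/9 = −1.511 eV.
The photon energy is |E_5 − E_3| = 0.9671 eV.

0.9671 eV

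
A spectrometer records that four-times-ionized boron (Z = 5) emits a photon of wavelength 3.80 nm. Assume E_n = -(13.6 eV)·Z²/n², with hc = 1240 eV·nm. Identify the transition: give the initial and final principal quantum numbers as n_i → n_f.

n_i = 5, n_f = 1

The photon energy is ΔE = hc/λ = 1240 / 3.80 = 326.3 eV.
With Z = 5, ΔE = 340.0 × (1/n_f² − 1/n_i²), so 1/n_f² − 1/n_i² = 0.9598.
Trying n_f = 1 gives 1/n_i² = 0.04025, i.e. n_i ≈ 5; this pair matches.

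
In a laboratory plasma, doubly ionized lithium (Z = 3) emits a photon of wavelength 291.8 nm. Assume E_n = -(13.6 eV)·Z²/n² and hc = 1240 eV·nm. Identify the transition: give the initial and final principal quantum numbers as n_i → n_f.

n_i = 6, n_f = 4

The photon energy is ΔE = hc/λ = 1240 / 291.8 = 4.249 eV.
With Z = 3, ΔE = 122.4 × (1/n_f² − 1/n_i²), so 1/n_f² − 1/n_i² = 0.03472.
Trying n_f = 4 gives 1/n_i² = 0.02778, i.e. n_i ≈ 6; this pair matches.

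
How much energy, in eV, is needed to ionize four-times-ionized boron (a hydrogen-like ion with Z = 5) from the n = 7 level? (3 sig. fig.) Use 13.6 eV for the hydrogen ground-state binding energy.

E_n = −13.6 Z²/n² = −340.0/n² eV for Z = 5.
E_7 = −340.0/49 = −6.94 eV, so ionization (to E = 0) requires 6.94 eV.

6.94 eV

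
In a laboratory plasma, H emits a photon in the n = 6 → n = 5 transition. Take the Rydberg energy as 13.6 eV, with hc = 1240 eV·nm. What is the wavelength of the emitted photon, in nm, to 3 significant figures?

ΔE = 13.60 × (1/5² − 1/6²) = 13.60 × 0.01222 = 0.1662 eV.
λ = hc/ΔE = 1240 / 0.1662 = 7460 nm.
This line belongs to the Pfund series.

7460 nm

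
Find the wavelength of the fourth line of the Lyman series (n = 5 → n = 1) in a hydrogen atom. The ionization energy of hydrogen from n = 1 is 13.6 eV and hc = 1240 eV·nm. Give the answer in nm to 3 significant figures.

95.0 nm

The Lyman series terminates on n_f = 1; the fourth line has n_i = 1+4 = 5.
ΔE = 13.60 × (1/1² − 1/5²) = 13.06 eV.
λ = 1240 / 13.06 = 95.0 nm.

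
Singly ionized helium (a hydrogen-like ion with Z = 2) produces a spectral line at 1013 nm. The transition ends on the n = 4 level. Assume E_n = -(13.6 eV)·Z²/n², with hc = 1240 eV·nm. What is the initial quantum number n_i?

n_i = 5

The photon energy is ΔE = hc/λ = 1240 / 1013 = 1.224 eV.
With Z = 2, ΔE = 54.40 × (1/n_f² − 1/n_i²), so 1/n_f² − 1/n_i² = 0.02250.
With n_f = 4: 1/n_i² = 1/16 − 0.02250 = 0.04000, so n_i ≈ 5.00.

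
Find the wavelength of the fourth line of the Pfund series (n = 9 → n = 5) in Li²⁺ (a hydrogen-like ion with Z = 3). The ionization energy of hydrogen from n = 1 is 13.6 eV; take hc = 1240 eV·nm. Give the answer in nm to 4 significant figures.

366.3 nm

The Pfund series terminates on n_f = 5; the fourth line has n_i = 5+4 = 9.
ΔE = 122.4 × (1/5² − 1/9²) = 3.385 eV.
λ = 1240 / 3.385 = 366.3 nm.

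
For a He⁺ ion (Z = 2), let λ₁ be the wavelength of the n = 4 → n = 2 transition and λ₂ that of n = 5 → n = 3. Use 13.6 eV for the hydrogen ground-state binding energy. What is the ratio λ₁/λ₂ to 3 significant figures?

0.379

λ ∝ 1/ΔE ∝ 1/(1/n_f² − 1/n_i²), and the Z² and hc factors cancel in the ratio.
λ₁/λ₂ = (1/3² − 1/5²)/(1/2² − 1/4²) = 0.07111/0.1875 = 0.379.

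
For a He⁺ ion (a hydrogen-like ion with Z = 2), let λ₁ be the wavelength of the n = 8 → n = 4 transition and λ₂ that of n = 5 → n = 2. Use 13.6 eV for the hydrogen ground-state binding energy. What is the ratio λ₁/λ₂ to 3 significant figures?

4.48

λ ∝ 1/ΔE ∝ 1/(1/n_f² − 1/n_i²), and the Z² and hc factors cancel in the ratio.
λ₁/λ₂ = (1/2² − 1/5²)/(1/4² − 1/8²) = 0.2100/0.04688 = 4.48.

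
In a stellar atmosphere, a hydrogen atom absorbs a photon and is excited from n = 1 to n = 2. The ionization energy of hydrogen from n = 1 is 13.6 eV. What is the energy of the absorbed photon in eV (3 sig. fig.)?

10.2 eV

E_2 = −13.60/4 = −3.400 eV and E_1 = −13.60/1 = −13.60 eV.
The photon energy is |E_2 − E_1| = 10.2 eV.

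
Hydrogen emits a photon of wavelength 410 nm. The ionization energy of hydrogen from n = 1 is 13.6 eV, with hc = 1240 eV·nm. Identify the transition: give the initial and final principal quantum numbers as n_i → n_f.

The photon energy is ΔE = hc/λ = 1240 / 410 = 3.024 eV.
With Z = 1, ΔE = 13.60 × (1/n_f² − 1/n_i²), so 1/n_f² − 1/n_i² = 0.2224.
Trying n_f = 2 gives 1/n_i² = 0.02762, i.e. n_i ≈ 6; this pair matches.

n_i = 6, n_f = 2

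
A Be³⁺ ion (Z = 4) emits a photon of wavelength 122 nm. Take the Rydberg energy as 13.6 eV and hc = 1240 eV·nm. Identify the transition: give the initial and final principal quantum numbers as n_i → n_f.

n_i = 8, n_f = 4

The photon energy is ΔE = hc/λ = 1240 / 122 = 10.16 eV.
With Z = 4, ΔE = 217.6 × (1/n_f² − 1/n_i²), so 1/n_f² − 1/n_i² = 0.04671.
Trying n_f = 4 gives 1/n_i² = 0.01579, i.e. n_i ≈ 8; this pair matches.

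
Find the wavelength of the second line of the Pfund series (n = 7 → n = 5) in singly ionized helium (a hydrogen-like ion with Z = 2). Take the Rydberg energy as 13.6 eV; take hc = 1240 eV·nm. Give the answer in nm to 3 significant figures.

The Pfund series terminates on n_f = 5; the second line has n_i = 5+2 = 7.
ΔE = 54.40 × (1/5² − 1/7²) = 1.066 eV.
λ = 1240 / 1.066 = 1160 nm.

1160 nm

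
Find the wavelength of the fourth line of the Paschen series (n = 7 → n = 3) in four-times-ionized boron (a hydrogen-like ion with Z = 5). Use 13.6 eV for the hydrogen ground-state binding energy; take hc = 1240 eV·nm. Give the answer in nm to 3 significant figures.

The Paschen series terminates on n_f = 3; the fourth line has n_i = 3+4 = 7.
ΔE = 340.0 × (1/3² − 1/7²) = 30.84 eV.
λ = 1240 / 30.84 = 40.2 nm.

40.2 nm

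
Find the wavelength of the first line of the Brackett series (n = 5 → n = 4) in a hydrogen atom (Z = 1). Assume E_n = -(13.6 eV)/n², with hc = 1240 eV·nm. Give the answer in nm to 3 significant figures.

The Brackett series terminates on n_f = 4; the first line has n_i = 4+1 = 5.
ΔE = 13.60 × (1/4² − 1/5²) = 0.3060 eV.
λ = 1240 / 0.3060 = 4050 nm.

4050 nm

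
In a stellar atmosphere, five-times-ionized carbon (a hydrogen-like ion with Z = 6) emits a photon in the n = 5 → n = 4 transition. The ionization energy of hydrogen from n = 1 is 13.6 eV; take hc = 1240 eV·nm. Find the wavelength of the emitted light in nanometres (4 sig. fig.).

112.6 nm

For Z = 6 the level energies scale as Z², so the effective Rydberg energy is 13.6 × 36 = 489.6 eV.
ΔE = 489.6 × (1/4² − 1/5²) = 489.6 × 0.02250 = 11.02 eV.
λ = hc/ΔE = 1240 / 11.02 = 112.6 nm.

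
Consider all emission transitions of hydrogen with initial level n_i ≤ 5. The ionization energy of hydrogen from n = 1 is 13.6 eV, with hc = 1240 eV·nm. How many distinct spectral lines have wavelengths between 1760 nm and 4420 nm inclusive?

2

Enumerate all n_i → n_f pairs with 1 ≤ n_f < n_i ≤ 5 and compute λ = 1240 / [13.6·1·(1/n_f² − 1/n_i²)].
Lines falling in [1760, 4420] nm: 4→3 (1876 nm), 5→4 (4052 nm).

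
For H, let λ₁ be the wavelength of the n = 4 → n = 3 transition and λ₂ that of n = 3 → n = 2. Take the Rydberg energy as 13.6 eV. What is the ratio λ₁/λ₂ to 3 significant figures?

2.86

λ ∝ 1/ΔE ∝ 1/(1/n_f² − 1/n_i²), and the Z² and hc factors cancel in the ratio.
λ₁/λ₂ = (1/2² − 1/3²)/(1/3² − 1/4²) = 0.1389/0.04861 = 2.86.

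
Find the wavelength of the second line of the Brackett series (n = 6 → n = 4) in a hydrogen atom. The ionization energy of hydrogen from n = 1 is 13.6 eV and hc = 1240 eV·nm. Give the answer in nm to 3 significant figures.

2630 nm

The Brackett series terminates on n_f = 4; the second line has n_i = 4+2 = 6.
ΔE = 13.60 × (1/4² − 1/6²) = 0.4722 eV.
λ = 1240 / 0.4722 = 2630 nm.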